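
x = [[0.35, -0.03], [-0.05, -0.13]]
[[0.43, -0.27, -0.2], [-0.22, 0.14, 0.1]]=x @ [[1.33, -0.82, -0.61], [1.19, -0.73, -0.55]]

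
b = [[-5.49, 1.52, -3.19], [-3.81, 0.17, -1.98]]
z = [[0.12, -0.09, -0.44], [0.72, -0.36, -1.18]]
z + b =[[-5.37, 1.43, -3.63],[-3.09, -0.19, -3.16]]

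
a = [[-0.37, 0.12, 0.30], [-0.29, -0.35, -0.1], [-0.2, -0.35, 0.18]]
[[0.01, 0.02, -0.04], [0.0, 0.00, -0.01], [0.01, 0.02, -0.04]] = a @ [[-0.00, -0.01, 0.02], [-0.01, -0.02, 0.05], [0.03, 0.05, -0.12]]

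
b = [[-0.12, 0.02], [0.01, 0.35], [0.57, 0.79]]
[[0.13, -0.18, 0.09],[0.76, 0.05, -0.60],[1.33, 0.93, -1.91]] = b @ [[-0.72, 1.49, -1.03], [2.2, 0.1, -1.68]]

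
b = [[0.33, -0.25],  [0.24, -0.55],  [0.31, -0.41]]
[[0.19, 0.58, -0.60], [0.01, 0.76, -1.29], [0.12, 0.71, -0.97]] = b@[[0.87, 1.05, -0.07], [0.37, -0.93, 2.32]]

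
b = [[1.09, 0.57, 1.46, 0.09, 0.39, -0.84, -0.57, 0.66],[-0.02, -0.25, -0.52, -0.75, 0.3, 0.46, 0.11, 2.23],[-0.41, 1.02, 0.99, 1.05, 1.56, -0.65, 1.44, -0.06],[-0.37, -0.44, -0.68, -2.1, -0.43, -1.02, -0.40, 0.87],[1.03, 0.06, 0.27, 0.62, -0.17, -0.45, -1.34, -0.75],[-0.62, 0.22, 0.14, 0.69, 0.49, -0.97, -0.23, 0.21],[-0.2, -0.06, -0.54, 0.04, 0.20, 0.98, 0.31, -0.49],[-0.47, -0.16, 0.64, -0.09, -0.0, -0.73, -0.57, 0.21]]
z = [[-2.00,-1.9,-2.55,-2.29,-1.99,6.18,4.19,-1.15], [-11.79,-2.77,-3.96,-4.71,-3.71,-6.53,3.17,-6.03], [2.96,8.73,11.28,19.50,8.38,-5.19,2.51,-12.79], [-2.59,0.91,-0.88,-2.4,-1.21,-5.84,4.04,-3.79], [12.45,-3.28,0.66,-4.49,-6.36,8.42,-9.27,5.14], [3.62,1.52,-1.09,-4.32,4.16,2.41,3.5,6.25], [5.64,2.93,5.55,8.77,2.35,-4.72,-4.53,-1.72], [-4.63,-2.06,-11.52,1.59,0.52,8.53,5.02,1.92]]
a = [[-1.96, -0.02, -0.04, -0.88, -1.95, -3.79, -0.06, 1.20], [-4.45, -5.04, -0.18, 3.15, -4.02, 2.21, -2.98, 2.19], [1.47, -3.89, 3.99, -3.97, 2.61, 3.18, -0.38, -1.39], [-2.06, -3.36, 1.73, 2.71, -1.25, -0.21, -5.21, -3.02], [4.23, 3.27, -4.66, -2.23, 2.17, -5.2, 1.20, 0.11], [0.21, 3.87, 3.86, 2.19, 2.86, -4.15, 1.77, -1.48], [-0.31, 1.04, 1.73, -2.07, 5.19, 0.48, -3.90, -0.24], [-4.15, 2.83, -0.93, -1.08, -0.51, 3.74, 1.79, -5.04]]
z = a @ b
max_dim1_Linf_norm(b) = 2.23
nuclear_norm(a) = 56.35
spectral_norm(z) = 34.39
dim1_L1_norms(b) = [5.67, 4.64, 7.18, 6.31, 4.69, 3.57, 2.82, 2.87]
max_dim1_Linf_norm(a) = 5.21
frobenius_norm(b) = 6.05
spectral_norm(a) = 14.35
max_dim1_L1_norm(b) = 7.18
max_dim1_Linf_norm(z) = 19.5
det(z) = -2320893.33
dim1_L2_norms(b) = [2.3, 2.49, 2.87, 2.71, 2.03, 1.49, 1.29, 1.25]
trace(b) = -0.89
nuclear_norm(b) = 13.91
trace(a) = -11.22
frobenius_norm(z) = 47.85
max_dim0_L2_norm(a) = 9.37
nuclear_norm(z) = 99.56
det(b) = -2.34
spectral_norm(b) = 3.76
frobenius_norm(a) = 22.82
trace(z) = -2.45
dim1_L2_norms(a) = [4.92, 9.48, 8.24, 7.98, 9.41, 8.09, 7.13, 8.37]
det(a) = 1002943.49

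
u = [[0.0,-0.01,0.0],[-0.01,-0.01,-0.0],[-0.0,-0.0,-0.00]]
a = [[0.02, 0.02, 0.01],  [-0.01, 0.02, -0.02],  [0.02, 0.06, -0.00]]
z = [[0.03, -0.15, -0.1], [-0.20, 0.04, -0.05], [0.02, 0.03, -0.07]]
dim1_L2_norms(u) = [0.01, 0.01, 0.0]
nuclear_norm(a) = 0.10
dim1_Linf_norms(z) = [0.15, 0.2, 0.07]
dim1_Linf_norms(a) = [0.02, 0.02, 0.06]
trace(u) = -0.01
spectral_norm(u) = 0.02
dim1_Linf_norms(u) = [0.01, 0.01, 0.0]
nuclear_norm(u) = 0.02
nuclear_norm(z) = 0.47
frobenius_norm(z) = 0.29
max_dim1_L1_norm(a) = 0.08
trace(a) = 0.04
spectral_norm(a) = 0.07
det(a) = 0.00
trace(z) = 0.00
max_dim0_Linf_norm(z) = 0.2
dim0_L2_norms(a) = [0.03, 0.07, 0.02]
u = z @ a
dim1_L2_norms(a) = [0.03, 0.03, 0.06]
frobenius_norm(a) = 0.08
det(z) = 0.00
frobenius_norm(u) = 0.02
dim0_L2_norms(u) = [0.01, 0.01, 0.0]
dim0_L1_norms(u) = [0.01, 0.02, 0.0]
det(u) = 0.00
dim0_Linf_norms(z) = [0.2, 0.15, 0.1]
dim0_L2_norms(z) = [0.2, 0.16, 0.13]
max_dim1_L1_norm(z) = 0.29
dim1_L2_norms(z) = [0.18, 0.21, 0.08]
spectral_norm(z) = 0.22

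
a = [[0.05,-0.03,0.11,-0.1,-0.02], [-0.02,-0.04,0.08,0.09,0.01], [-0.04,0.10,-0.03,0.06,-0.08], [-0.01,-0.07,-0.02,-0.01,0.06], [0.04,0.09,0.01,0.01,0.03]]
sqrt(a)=[[0.21+0.09j, 0.04+0.18j, (0.04-0.03j), (-0.37+0.16j), (-0.02-0.06j)], [-0.02-0.02j, 0.12+0.17j, (0.16-0.16j), 0.18-0.10j, (-0.01-0.06j)], [-0.04-0.03j, (0.13-0.23j), (0.21+0.15j), 0.17-0.00j, -0.14+0.08j], [-0.06+0.05j, -0.09+0.10j, -0.13-0.02j, (0.06+0.08j), (0.08-0.04j)], [(0.1-0.03j), (0.11-0.12j), (0.06+0.05j), (0.06-0.04j), 0.23+0.04j]]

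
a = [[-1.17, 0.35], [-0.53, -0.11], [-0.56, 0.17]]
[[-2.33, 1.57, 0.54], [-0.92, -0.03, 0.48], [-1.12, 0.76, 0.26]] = a @ [[1.84, -0.52, -0.72], [-0.52, 2.74, -0.87]]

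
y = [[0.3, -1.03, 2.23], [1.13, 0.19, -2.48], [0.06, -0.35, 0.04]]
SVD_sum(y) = [[-0.43, -0.55, 2.21], [0.48, 0.63, -2.50], [-0.02, -0.03, 0.11]] + [[0.70, -0.51, 0.01], [0.63, -0.46, 0.01], [0.21, -0.15, 0.00]] + [[0.02, 0.03, 0.01], [0.02, 0.02, 0.01], [-0.13, -0.17, -0.07]]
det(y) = -0.97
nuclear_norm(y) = 4.92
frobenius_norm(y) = 3.70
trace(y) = 0.53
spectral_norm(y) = 3.50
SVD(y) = [[0.66,0.73,-0.18], [-0.75,0.65,-0.12], [0.03,0.21,0.98]] @ diag([3.4977570702950476, 1.1946491922146558, 0.23110340703216734]) @ [[-0.18, -0.24, 0.95], [0.81, -0.59, 0.01], [-0.56, -0.77, -0.3]]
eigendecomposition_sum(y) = [[(0.02+0j), -0.02+0.00j, -0.11+0.00j], [(0.29+0j), (-0.2+0j), -1.40+0.00j], [(0.12+0j), (-0.09+0j), -0.60+0.00j]] + [[(0.14+0.61j), (-0.51+0.35j), 1.17-0.94j], [0.42-0.04j, (0.2+0.37j), (-0.54-0.86j)], [(-0.03+0.13j), -0.13+0.02j, (0.32-0.07j)]] + [[(0.14-0.61j), -0.51-0.35j, 1.17+0.94j],[0.42+0.04j, 0.20-0.37j, -0.54+0.86j],[-0.03-0.13j, (-0.13-0.02j), 0.32+0.07j]]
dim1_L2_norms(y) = [2.47, 2.73, 0.36]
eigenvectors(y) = [[(0.07+0j), (0.81+0j), (0.81-0j)], [0.92+0.00j, (0.07-0.55j), 0.07+0.55j], [(0.39+0j), (0.16+0.08j), (0.16-0.08j)]]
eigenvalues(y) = [(-0.77+0j), (0.65+0.91j), (0.65-0.91j)]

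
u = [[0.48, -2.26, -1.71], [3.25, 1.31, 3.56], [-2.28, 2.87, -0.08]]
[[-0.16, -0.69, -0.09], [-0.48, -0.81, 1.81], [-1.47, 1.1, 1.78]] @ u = [[-2.11, -0.80, -2.18],  [-6.99, 5.22, -2.21],  [-1.19, 9.87, 6.29]]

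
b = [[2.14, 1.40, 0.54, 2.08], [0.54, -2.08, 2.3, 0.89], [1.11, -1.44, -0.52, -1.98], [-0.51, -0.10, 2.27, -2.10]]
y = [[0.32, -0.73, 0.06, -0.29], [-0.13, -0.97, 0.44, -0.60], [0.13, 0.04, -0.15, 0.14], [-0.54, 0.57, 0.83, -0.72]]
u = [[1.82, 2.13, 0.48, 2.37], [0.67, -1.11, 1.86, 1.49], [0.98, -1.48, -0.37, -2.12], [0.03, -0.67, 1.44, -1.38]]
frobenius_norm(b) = 6.26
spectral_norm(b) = 4.18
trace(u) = -1.04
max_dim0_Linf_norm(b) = 2.3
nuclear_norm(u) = 10.41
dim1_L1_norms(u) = [6.8, 5.13, 4.95, 3.52]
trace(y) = -1.52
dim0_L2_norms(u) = [2.17, 2.9, 2.43, 3.77]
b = y + u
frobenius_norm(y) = 2.03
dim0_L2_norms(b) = [2.52, 2.89, 3.32, 3.67]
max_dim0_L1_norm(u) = 7.36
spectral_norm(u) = 4.52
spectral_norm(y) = 1.47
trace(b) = -2.56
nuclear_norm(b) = 12.01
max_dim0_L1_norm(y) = 2.31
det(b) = -68.21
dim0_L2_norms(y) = [0.65, 1.34, 0.95, 0.99]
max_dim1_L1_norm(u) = 6.8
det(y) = 0.00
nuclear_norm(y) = 3.09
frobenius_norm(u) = 5.77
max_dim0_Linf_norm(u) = 2.37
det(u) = -28.65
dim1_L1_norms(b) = [6.16, 5.81, 5.05, 4.98]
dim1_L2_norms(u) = [3.7, 2.71, 2.79, 2.1]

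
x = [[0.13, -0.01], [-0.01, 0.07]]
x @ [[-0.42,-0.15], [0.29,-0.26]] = [[-0.06, -0.02], [0.02, -0.02]]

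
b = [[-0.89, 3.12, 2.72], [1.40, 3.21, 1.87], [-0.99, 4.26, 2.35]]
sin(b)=[[-1.48, 0.19, 0.91],  [0.88, -0.72, -0.21],  [-1.24, 0.83, -0.02]]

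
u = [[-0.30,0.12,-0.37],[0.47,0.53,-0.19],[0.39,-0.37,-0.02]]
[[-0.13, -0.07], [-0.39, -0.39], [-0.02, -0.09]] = u @ [[-0.3, -0.41], [-0.30, -0.22], [0.49, 0.45]]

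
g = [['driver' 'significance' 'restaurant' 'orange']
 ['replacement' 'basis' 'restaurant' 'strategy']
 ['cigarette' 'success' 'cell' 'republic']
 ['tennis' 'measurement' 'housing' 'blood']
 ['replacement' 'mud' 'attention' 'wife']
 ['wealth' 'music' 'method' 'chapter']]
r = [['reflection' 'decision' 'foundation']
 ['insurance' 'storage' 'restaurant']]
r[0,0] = 'reflection'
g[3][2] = 'housing'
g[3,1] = 'measurement'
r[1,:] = ['insurance', 'storage', 'restaurant']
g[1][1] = 'basis'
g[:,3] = ['orange', 'strategy', 'republic', 'blood', 'wife', 'chapter']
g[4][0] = 'replacement'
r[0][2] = 'foundation'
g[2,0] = 'cigarette'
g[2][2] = 'cell'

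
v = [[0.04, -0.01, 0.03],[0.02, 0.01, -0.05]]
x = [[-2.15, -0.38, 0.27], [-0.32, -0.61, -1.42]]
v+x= [[-2.11, -0.39, 0.3],[-0.3, -0.60, -1.47]]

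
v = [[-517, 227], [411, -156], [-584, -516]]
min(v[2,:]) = -584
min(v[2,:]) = -584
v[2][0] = -584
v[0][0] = -517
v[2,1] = -516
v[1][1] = -156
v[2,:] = [-584, -516]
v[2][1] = -516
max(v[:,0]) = 411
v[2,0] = -584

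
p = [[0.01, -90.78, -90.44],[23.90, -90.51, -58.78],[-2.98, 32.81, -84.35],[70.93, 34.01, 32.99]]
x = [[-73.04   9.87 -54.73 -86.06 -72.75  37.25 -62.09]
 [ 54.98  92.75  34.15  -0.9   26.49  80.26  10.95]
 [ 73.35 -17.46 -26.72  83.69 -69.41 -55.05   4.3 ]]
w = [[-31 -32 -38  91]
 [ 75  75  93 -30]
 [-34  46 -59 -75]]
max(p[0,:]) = 0.01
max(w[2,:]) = 46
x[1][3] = -0.9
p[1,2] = -58.78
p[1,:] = [23.9, -90.51, -58.78]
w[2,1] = 46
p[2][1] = 32.81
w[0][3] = 91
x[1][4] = 26.49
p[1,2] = -58.78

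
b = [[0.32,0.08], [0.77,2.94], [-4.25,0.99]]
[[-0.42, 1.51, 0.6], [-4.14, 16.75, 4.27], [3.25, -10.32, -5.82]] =b@[[-1.03,  3.54,  1.61], [-1.14,  4.77,  1.03]]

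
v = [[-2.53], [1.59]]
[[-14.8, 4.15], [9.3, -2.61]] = v @ [[5.85, -1.64]]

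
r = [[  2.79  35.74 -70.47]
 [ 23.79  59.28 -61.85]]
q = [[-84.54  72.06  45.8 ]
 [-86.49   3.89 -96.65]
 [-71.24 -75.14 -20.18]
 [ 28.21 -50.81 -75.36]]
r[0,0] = 2.79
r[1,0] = 23.79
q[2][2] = -20.18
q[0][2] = 45.8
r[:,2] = [-70.47, -61.85]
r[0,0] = 2.79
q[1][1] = 3.89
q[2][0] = -71.24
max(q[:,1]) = 72.06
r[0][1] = 35.74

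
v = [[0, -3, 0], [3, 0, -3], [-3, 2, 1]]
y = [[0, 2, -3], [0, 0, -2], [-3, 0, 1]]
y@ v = [[15, -6, -9], [6, -4, -2], [-3, 11, 1]]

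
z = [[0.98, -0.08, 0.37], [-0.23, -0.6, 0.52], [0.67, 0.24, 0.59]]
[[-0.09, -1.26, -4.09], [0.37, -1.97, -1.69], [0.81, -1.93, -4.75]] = z @[[-0.63,0.04,-2.29], [1.06,0.29,-0.76], [1.65,-3.44,-5.14]]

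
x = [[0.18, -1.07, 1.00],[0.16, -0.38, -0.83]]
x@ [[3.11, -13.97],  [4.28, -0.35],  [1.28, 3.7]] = [[-2.74, 1.56], [-2.19, -5.17]]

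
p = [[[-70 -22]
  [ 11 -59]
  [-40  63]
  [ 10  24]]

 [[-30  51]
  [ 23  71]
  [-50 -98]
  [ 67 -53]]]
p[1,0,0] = -30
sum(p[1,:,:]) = -19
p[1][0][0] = -30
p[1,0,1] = 51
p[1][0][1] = 51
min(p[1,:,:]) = -98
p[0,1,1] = -59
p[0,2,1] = 63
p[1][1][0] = 23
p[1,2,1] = -98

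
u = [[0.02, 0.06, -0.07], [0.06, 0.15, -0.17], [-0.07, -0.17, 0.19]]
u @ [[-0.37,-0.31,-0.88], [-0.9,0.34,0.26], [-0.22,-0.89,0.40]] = [[-0.05, 0.08, -0.03], [-0.12, 0.18, -0.08], [0.14, -0.21, 0.09]]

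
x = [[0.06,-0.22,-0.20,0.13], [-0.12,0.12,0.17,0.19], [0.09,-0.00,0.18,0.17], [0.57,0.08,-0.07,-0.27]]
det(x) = -0.00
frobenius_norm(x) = 0.83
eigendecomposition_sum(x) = [[(-0.14+0j),(-0.07+0j),(-0.01+0j),0.13+0.00j], [(-0.11+0j),-0.05+0.00j,-0.01+0.00j,(0.1+0j)], [-0.07+0.00j,(-0.03+0j),-0.01+0.00j,(0.06+0j)], [0.34-0.00j,0.16-0.00j,(0.03-0j),-0.32-0.00j]] + [[(0.1+0.08j), -0.08+0.04j, (-0.09+0.1j), (-0+0.07j)], [-0.01-0.10j, (0.07+0.02j), 0.10-0.01j, 0.04-0.04j], [(0.08-0.08j), 0.03+0.07j, (0.08+0.09j), (0.06+0.01j)], [0.11+0.03j, (-0.05+0.06j), (-0.04+0.11j), 0.02+0.06j]] + [[(0.1-0.08j), -0.08-0.04j, (-0.09-0.1j), -0.00-0.07j],[(-0.01+0.1j), (0.07-0.02j), 0.10+0.01j, 0.04+0.04j],[0.08+0.08j, (0.03-0.07j), (0.08-0.09j), 0.06-0.01j],[0.11-0.03j, (-0.05-0.06j), (-0.04-0.11j), (0.02-0.06j)]] + [[0.00-0.00j, 0.00-0.00j, -0.00+0.00j, -0j], [(0.01-0j), 0.04-0.00j, (-0.03+0j), 0.01-0.00j], [(-0.01+0j), (-0.03+0j), 0.02-0.00j, (-0.01+0j)], [(0.01-0j), 0.02-0.00j, -0.01+0.00j, 0.01-0.00j]]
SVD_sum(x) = [[0.02,0.0,-0.00,-0.01], [-0.19,-0.01,0.05,0.11], [-0.04,-0.0,0.01,0.02], [0.54,0.03,-0.13,-0.3]] + [[-0.05,  -0.17,  -0.21,  -0.01], [0.03,  0.12,  0.14,  0.0], [0.03,  0.1,  0.12,  0.0], [0.01,  0.05,  0.07,  0.00]] + [[0.09, -0.06, 0.03, 0.14], [0.04, -0.03, 0.01, 0.06], [0.1, -0.07, 0.03, 0.16], [0.02, -0.01, 0.01, 0.03]] + [[0.0, 0.01, -0.01, 0.01], [0.0, 0.04, -0.03, 0.02], [-0.0, -0.03, 0.02, -0.01], [0.00, 0.01, -0.01, 0.01]]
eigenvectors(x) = [[0.36+0.00j, -0.56+0.00j, -0.56-0.00j, 0.04+0.00j], [(0.28+0j), 0.31+0.30j, 0.31-0.30j, (0.73+0j)], [(0.17+0j), -0.05+0.50j, (-0.05-0.5j), (-0.58+0j)], [-0.87+0.00j, -0.46+0.19j, -0.46-0.19j, (0.35+0j)]]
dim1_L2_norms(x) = [0.33, 0.31, 0.26, 0.64]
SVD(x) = [[-0.03, 0.73, 0.62, 0.28],[0.33, -0.50, 0.26, 0.76],[0.06, -0.41, 0.73, -0.55],[-0.94, -0.23, 0.12, 0.22]] @ diag([0.6727538618999509, 0.3795913224602792, 0.2825637841756523, 0.0683401571837044]) @ [[-0.85, -0.04, 0.21, 0.48], [-0.16, -0.63, -0.76, -0.02], [0.5, -0.34, 0.15, 0.78], [0.04, 0.70, -0.6, 0.39]]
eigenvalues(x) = [(-0.52+0j), (0.27+0.25j), (0.27-0.25j), (0.07+0j)]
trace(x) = 0.09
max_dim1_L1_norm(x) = 0.99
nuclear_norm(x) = 1.40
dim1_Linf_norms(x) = [0.22, 0.19, 0.18, 0.57]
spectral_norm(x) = 0.67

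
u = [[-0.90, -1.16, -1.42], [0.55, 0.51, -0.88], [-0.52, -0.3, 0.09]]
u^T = [[-0.90, 0.55, -0.52], [-1.16, 0.51, -0.30], [-1.42, -0.88, 0.09]]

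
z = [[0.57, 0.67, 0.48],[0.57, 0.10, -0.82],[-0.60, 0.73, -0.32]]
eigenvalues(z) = [(1+0j), (-0.33+0.95j), (-0.33-0.95j)]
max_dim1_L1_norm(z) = 1.72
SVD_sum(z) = [[0.24,  -0.02,  -0.11],[0.77,  -0.07,  -0.34],[-0.44,  0.04,  0.19]] + [[0.36,  0.31,  0.74], [-0.17,  -0.15,  -0.35], [-0.10,  -0.09,  -0.21]] + [[-0.03,  0.38,  -0.15], [-0.03,  0.32,  -0.13], [-0.06,  0.78,  -0.3]]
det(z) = 1.00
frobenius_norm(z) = 1.73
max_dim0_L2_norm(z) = 1.0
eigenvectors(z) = [[0.82+0.00j, -0.03+0.40j, (-0.03-0.4j)], [(0.57+0j), (-0.02-0.58j), -0.02+0.58j], [(-0.06+0j), -0.71+0.00j, (-0.71-0j)]]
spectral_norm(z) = 1.01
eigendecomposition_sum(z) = [[0.68-0.00j, (0.47+0j), (-0.04+0j)], [(0.47-0j), (0.32+0j), (-0.03+0j)], [(-0.05+0j), -0.03-0.00j, 0j]] + [[-0.05+0.15j, 0.10-0.21j, (0.26+0.11j)], [(0.05-0.23j), -0.11+0.32j, (-0.39-0.12j)], [(-0.28-0.07j), 0.38+0.15j, -0.16+0.47j]] + [[(-0.05-0.15j), (0.1+0.21j), 0.26-0.11j],[(0.05+0.23j), -0.11-0.32j, (-0.39+0.12j)],[-0.28+0.07j, 0.38-0.15j, -0.16-0.47j]]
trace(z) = 0.35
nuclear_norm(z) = 3.00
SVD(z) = [[-0.27, 0.87, 0.41],[-0.84, -0.42, 0.35],[0.48, -0.25, 0.84]] @ diag([1.0052445338246234, 1.003436952886468, 0.9946847283424206]) @ [[-0.91, 0.09, 0.41],[0.41, 0.36, 0.84],[-0.07, 0.93, -0.36]]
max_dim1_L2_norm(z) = 1.0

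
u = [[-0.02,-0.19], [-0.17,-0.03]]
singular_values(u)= [0.21, 0.15]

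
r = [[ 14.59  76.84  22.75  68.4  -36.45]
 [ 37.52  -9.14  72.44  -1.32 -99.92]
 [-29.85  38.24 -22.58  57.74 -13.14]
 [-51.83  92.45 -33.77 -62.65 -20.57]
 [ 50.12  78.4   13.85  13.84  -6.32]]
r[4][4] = -6.32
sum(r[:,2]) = 52.69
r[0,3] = 68.4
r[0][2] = 22.75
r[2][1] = 38.24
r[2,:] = [-29.85, 38.24, -22.58, 57.74, -13.14]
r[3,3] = -62.65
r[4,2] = 13.85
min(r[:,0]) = -51.83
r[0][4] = -36.45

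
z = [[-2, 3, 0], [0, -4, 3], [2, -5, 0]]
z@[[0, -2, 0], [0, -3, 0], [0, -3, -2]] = [[0, -5, 0], [0, 3, -6], [0, 11, 0]]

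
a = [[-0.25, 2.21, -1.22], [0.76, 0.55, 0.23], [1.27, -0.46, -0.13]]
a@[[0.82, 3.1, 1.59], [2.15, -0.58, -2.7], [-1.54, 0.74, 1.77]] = [[6.43, -2.96, -8.52], [1.45, 2.21, 0.13], [0.25, 4.11, 3.03]]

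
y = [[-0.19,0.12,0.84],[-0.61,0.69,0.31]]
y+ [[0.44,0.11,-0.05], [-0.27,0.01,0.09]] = [[0.25, 0.23, 0.79], [-0.88, 0.70, 0.40]]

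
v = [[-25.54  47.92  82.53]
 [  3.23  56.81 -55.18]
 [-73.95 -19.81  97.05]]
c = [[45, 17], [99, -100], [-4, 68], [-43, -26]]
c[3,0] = -43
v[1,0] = 3.23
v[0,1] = 47.92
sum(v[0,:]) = 104.91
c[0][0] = 45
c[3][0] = -43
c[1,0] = 99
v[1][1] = 56.81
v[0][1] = 47.92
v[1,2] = -55.18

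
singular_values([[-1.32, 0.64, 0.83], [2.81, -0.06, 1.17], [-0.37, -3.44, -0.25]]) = [3.54, 3.2, 1.16]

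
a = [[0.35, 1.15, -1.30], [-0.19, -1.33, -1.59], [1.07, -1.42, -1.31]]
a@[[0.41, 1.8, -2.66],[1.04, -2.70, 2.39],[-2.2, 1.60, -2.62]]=[[4.2, -4.56, 5.22], [2.04, 0.71, 1.49], [1.84, 3.66, -2.81]]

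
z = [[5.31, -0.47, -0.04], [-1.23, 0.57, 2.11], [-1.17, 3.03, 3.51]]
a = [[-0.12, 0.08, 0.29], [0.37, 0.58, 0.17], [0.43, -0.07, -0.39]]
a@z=[[-1.07, 0.98, 1.19],[1.05, 0.67, 1.81],[2.83, -1.42, -1.53]]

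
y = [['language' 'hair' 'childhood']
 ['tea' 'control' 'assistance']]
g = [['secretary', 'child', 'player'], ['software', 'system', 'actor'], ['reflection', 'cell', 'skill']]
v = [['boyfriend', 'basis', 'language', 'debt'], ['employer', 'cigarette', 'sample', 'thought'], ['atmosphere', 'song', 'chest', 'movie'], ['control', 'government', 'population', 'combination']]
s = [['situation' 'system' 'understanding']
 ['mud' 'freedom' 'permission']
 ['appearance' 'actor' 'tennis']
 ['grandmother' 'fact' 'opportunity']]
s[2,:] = ['appearance', 'actor', 'tennis']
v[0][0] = 'boyfriend'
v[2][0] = 'atmosphere'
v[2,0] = 'atmosphere'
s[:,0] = ['situation', 'mud', 'appearance', 'grandmother']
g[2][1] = 'cell'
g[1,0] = 'software'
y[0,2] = 'childhood'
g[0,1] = 'child'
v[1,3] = 'thought'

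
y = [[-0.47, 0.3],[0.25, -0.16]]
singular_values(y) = [0.63, 0.0]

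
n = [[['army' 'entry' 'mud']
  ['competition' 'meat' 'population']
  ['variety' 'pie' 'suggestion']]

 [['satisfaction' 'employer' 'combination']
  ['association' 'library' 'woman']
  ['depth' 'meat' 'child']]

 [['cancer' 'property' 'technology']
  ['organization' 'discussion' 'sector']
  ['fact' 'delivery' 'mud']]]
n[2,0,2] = 'technology'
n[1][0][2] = 'combination'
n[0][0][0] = 'army'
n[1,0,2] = 'combination'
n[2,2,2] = 'mud'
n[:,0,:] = [['army', 'entry', 'mud'], ['satisfaction', 'employer', 'combination'], ['cancer', 'property', 'technology']]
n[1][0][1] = 'employer'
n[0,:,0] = ['army', 'competition', 'variety']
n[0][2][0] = 'variety'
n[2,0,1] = 'property'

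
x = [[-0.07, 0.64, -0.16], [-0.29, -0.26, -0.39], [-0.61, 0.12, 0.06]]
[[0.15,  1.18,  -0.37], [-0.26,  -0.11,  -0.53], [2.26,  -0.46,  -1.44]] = x@[[-3.33, 0.92, 2.28], [0.56, 1.58, -0.35], [2.76, -1.45, -0.11]]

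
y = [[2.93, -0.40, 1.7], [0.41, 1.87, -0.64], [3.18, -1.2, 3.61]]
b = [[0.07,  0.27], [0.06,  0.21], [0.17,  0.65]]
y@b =[[0.47, 1.81], [0.03, 0.09], [0.76, 2.95]]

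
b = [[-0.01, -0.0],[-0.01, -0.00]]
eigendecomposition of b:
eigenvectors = [[0.00, 0.71], [1.0, 0.71]]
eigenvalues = [-0.0, -0.01]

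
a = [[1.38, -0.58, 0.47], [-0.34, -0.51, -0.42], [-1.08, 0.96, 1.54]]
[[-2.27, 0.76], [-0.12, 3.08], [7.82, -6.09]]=a@[[-2.98, -0.60], [-0.5, -4.18], [3.3, -1.77]]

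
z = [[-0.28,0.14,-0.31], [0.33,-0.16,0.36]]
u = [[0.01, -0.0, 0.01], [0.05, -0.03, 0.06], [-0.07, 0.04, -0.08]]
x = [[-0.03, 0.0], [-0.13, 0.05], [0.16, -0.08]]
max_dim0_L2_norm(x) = 0.21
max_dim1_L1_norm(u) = 0.19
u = x @ z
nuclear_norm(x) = 0.24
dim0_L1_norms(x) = [0.32, 0.13]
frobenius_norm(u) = 0.14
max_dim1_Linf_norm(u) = 0.08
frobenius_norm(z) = 0.68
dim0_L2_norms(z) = [0.43, 0.21, 0.48]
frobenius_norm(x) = 0.23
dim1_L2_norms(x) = [0.03, 0.14, 0.18]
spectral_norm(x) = 0.23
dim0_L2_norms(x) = [0.21, 0.09]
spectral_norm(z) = 0.68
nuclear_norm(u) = 0.15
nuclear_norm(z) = 0.68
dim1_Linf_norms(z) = [0.31, 0.36]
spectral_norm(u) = 0.14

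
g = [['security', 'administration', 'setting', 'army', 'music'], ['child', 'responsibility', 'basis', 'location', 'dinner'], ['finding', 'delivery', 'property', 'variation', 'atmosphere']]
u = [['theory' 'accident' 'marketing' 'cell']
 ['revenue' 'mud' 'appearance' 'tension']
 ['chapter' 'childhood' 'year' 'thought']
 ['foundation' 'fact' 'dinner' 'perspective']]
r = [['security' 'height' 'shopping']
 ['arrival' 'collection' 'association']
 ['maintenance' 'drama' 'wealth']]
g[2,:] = ['finding', 'delivery', 'property', 'variation', 'atmosphere']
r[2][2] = 'wealth'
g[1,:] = ['child', 'responsibility', 'basis', 'location', 'dinner']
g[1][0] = 'child'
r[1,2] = 'association'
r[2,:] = ['maintenance', 'drama', 'wealth']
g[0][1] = 'administration'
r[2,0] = 'maintenance'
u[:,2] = ['marketing', 'appearance', 'year', 'dinner']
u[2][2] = 'year'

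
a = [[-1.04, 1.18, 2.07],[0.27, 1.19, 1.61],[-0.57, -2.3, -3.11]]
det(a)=0.024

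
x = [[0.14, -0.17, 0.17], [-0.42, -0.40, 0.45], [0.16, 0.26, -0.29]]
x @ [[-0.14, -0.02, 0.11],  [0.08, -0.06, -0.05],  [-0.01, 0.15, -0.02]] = [[-0.03,0.03,0.02], [0.02,0.10,-0.04], [0.0,-0.06,0.01]]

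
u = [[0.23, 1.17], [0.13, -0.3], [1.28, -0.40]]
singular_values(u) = [1.4, 1.17]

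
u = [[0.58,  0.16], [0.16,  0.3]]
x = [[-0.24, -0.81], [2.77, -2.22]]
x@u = [[-0.27, -0.28],[1.25, -0.22]]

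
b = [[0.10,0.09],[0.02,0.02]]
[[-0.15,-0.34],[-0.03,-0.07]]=b@[[-2.55, -1.13], [1.19, -2.56]]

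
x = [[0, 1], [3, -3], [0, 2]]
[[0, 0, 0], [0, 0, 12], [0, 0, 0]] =x@[[0, 0, 4], [0, 0, 0]]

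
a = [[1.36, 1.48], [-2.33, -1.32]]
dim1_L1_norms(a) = [2.84, 3.65]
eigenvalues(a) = [(0.02+1.29j), (0.02-1.29j)]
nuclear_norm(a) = 3.81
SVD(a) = [[-0.59, 0.80], [0.8, 0.59]] @ diag([3.310887684119231, 0.4993222838484134]) @ [[-0.81, -0.59], [-0.59, 0.81]]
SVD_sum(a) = [[1.6, 1.15], [-2.16, -1.56]] + [[-0.24, 0.33], [-0.17, 0.24]]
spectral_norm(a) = 3.31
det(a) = 1.65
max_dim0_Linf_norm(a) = 2.33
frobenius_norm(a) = 3.35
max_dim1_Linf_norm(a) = 2.33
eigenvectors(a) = [[(-0.45-0.43j), -0.45+0.43j], [0.78+0.00j, (0.78-0j)]]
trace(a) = 0.04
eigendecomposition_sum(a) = [[(0.68+0.63j), (0.74-0.01j)],  [(-1.16+0.02j), (-0.66+0.65j)]] + [[0.68-0.63j, (0.74+0.01j)], [-1.16-0.02j, -0.66-0.65j]]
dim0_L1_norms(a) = [3.69, 2.8]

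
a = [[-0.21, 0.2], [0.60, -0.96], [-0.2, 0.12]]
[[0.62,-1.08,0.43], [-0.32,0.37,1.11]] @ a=[[-0.86, 1.21], [0.07, -0.29]]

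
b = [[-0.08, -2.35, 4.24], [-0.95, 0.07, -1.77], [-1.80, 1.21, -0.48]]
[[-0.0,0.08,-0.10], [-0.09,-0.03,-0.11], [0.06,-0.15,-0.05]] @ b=[[0.10, -0.12, -0.09], [0.23, 0.08, -0.28], [0.23, -0.21, 0.54]]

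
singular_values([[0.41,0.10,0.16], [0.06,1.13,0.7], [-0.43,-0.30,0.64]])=[1.35, 0.84, 0.37]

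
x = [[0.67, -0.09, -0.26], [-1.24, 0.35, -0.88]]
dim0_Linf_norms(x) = [1.24, 0.35, 0.88]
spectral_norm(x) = 1.62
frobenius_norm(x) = 1.72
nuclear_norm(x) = 2.20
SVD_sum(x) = [[0.4, -0.1, 0.22], [-1.32, 0.35, -0.73]] + [[0.27, 0.01, -0.48], [0.08, 0.0, -0.15]]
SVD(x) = [[-0.29, 0.96], [0.96, 0.29]] @ diag([1.6203462495595526, 0.5775621451742599]) @ [[-0.85, 0.22, -0.47], [0.49, 0.03, -0.87]]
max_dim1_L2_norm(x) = 1.56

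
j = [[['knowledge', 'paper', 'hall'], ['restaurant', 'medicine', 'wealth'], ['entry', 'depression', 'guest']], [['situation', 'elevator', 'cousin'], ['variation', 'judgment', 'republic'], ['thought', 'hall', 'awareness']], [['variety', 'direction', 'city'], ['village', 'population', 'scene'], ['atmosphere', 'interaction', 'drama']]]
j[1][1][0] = 'variation'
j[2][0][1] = 'direction'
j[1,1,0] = 'variation'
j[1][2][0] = 'thought'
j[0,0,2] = 'hall'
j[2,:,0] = ['variety', 'village', 'atmosphere']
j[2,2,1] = 'interaction'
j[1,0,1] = 'elevator'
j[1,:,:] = [['situation', 'elevator', 'cousin'], ['variation', 'judgment', 'republic'], ['thought', 'hall', 'awareness']]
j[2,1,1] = 'population'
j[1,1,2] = 'republic'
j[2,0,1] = 'direction'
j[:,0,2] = ['hall', 'cousin', 'city']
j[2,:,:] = [['variety', 'direction', 'city'], ['village', 'population', 'scene'], ['atmosphere', 'interaction', 'drama']]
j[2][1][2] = 'scene'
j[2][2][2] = 'drama'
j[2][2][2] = 'drama'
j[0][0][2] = 'hall'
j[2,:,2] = ['city', 'scene', 'drama']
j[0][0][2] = 'hall'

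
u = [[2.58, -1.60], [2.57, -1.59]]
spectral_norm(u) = 4.28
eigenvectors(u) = [[0.71,0.53],[0.71,0.85]]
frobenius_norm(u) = 4.28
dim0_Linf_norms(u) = [2.58, 1.6]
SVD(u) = [[-0.71, -0.71], [-0.71, 0.71]] @ diag([4.283619353542037, 0.002287784976014624]) @ [[-0.85, 0.53],[0.53, 0.85]]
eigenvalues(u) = [0.98, 0.01]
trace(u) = 0.99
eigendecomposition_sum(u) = [[2.6, -1.62], [2.60, -1.62]] + [[-0.02, 0.02], [-0.03, 0.03]]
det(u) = 0.01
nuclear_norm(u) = 4.29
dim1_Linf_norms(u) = [2.58, 2.57]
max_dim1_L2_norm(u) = 3.04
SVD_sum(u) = [[2.58, -1.60], [2.57, -1.59]] + [[-0.0, -0.00], [0.0, 0.00]]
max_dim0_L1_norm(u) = 5.15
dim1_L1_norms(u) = [4.18, 4.16]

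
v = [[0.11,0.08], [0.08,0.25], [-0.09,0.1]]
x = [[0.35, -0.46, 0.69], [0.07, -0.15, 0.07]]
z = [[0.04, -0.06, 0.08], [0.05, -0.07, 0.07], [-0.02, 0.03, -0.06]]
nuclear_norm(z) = 0.19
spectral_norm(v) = 0.29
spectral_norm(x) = 0.91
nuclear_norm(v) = 0.43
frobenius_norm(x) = 0.92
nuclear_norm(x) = 1.00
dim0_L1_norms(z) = [0.11, 0.16, 0.21]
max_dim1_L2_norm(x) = 0.9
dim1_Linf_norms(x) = [0.69, 0.15]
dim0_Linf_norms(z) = [0.05, 0.07, 0.08]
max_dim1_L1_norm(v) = 0.33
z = v @ x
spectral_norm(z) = 0.17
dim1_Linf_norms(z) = [0.08, 0.07, 0.06]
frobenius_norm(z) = 0.17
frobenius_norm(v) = 0.32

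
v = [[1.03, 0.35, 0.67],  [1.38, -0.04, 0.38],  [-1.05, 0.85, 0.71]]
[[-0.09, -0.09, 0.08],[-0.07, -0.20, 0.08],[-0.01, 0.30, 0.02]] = v @ [[-0.07, -0.17, 0.03],[-0.14, 0.07, -0.02],[0.05, 0.09, 0.09]]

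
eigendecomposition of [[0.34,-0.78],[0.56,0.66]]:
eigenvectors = [[0.76+0.00j,0.76-0.00j], [-0.16-0.63j,(-0.16+0.63j)]]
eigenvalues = [(0.5+0.64j), (0.5-0.64j)]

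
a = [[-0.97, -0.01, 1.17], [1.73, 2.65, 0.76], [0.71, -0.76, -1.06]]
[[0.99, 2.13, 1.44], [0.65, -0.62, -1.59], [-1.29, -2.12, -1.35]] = a@[[-0.76, -1.50, -1.52], [0.68, 0.58, 0.4], [0.22, 0.58, -0.03]]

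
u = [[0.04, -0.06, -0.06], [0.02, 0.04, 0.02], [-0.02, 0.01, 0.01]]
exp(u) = [[1.04, -0.06, -0.06], [0.02, 1.04, 0.02], [-0.02, 0.01, 1.01]]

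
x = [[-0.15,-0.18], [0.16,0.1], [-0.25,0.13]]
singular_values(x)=[0.34, 0.24]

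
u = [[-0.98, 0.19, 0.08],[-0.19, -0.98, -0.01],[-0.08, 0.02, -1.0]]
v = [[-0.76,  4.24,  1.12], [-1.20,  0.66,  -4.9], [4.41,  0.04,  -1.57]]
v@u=[[-0.15, -4.28, -1.22], [1.44, -0.97, 4.8], [-4.20, 0.77, 1.92]]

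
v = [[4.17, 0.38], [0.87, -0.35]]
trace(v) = 3.82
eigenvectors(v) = [[0.98, -0.08], [0.19, 1.00]]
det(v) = -1.79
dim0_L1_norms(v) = [5.04, 0.73]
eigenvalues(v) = [4.24, -0.42]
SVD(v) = [[-0.98, -0.20], [-0.20, 0.98]] @ diag([4.270478659267904, 0.4191801769375614]) @ [[-1.0, -0.07], [0.07, -1.0]]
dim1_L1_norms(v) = [4.55, 1.22]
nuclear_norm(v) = 4.69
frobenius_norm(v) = 4.29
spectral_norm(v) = 4.27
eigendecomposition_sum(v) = [[4.18, 0.35], [0.79, 0.07]] + [[-0.01, 0.03], [0.08, -0.42]]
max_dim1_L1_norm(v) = 4.55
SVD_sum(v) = [[4.18, 0.30], [0.84, 0.06]] + [[-0.01, 0.08],[0.03, -0.41]]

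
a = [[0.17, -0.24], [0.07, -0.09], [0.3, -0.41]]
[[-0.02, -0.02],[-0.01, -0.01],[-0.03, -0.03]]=a @ [[-0.03, -0.03], [0.06, 0.05]]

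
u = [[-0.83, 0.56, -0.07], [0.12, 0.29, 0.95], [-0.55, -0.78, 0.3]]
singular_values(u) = [1.0, 1.0, 1.0]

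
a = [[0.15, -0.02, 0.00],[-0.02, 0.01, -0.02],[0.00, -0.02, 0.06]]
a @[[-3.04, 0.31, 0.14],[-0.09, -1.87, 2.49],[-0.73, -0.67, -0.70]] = [[-0.45, 0.08, -0.03],[0.07, -0.01, 0.04],[-0.04, -0.00, -0.09]]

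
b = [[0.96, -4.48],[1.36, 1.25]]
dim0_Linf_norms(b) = [1.36, 4.48]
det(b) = 7.29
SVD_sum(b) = [[0.61,-4.53],  [-0.14,1.05]] + [[0.35, 0.05], [1.5, 0.2]]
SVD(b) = [[-0.97,0.23], [0.23,0.97]] @ diag([4.688810931695639, 1.5553623522547686]) @ [[-0.13, 0.99], [0.99, 0.13]]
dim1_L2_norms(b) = [4.58, 1.85]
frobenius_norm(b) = 4.94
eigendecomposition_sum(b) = [[(0.48+1.26j), (-2.24+1j)], [0.68-0.30j, 0.62+1.20j]] + [[(0.48-1.26j), (-2.24-1j)], [(0.68+0.3j), 0.62-1.20j]]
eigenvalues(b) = [(1.1+2.46j), (1.1-2.46j)]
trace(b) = 2.21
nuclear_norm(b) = 6.24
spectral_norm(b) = 4.69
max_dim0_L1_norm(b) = 5.73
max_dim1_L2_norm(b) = 4.58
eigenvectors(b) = [[(-0.88+0j),(-0.88-0j)], [(0.03+0.48j),0.03-0.48j]]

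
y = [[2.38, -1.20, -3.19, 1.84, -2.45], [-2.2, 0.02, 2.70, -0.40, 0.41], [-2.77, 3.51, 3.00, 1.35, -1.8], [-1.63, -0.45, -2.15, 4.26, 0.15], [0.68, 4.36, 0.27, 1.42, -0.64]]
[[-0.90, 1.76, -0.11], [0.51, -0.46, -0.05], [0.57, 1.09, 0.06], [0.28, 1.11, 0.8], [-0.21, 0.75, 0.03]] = y @ [[-0.37,  -0.01,  -0.21], [0.07,  0.03,  0.06], [-0.14,  -0.07,  -0.2], [-0.14,  0.24,  0.01], [0.05,  -0.47,  0.08]]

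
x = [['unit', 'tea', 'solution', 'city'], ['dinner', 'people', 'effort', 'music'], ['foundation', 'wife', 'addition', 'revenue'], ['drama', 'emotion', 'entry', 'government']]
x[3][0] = 'drama'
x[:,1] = ['tea', 'people', 'wife', 'emotion']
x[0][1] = 'tea'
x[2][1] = 'wife'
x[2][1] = 'wife'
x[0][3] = 'city'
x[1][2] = 'effort'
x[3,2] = 'entry'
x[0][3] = 'city'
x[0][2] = 'solution'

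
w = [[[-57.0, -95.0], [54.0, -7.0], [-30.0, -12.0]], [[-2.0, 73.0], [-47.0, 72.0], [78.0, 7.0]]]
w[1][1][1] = 72.0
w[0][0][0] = -57.0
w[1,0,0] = -2.0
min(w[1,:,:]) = -47.0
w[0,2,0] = -30.0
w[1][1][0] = -47.0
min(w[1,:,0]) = -47.0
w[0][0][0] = -57.0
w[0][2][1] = -12.0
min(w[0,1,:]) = -7.0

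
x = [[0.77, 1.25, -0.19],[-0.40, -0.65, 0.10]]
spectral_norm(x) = 1.67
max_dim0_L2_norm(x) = 1.41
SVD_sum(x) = [[0.77, 1.25, -0.19],  [-0.4, -0.65, 0.1]] + [[0.00, -0.00, 0.00], [0.00, -0.0, 0.00]]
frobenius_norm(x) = 1.67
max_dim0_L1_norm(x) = 1.9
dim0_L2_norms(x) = [0.87, 1.41, 0.21]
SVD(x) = [[-0.89,  0.46], [0.46,  0.89]] @ diag([1.6685319124354574, 0.001121242380468606]) @ [[-0.52,-0.84,0.13], [0.29,-0.04,0.95]]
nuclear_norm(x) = 1.67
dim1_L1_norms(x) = [2.21, 1.15]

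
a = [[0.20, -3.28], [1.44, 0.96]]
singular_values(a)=[3.43, 1.43]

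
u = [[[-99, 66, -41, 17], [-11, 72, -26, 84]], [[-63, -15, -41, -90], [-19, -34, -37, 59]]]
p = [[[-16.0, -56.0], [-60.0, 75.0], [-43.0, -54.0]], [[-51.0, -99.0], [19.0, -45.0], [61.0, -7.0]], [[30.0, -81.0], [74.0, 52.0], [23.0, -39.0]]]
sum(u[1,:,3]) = -31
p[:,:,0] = [[-16.0, -60.0, -43.0], [-51.0, 19.0, 61.0], [30.0, 74.0, 23.0]]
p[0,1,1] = 75.0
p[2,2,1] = -39.0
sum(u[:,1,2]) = -63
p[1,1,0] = 19.0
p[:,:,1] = [[-56.0, 75.0, -54.0], [-99.0, -45.0, -7.0], [-81.0, 52.0, -39.0]]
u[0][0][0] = -99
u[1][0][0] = -63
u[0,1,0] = -11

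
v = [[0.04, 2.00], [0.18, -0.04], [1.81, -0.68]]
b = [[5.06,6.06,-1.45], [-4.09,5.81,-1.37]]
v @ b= [[-7.98,11.86,-2.80], [1.07,0.86,-0.21], [11.94,7.02,-1.69]]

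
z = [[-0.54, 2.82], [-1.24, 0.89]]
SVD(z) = [[-0.92, -0.40],[-0.4, 0.92]] @ diag([3.1030454476692917, 0.9720128341225159]) @ [[0.32, -0.95],[-0.95, -0.32]]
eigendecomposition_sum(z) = [[-0.27+0.90j, (1.41-0.14j)],[(-0.62+0.06j), 0.45+0.83j]] + [[(-0.27-0.9j),1.41+0.14j], [-0.62-0.06j,(0.45-0.83j)]]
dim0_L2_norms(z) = [1.35, 2.96]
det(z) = 3.02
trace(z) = 0.35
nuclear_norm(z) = 4.08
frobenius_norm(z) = 3.25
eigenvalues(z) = [(0.18+1.73j), (0.18-1.73j)]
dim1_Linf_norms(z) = [2.82, 1.24]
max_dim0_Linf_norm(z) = 2.82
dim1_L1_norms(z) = [3.36, 2.13]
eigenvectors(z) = [[0.83+0.00j,(0.83-0j)], [(0.21+0.51j),(0.21-0.51j)]]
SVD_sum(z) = [[-0.91, 2.7], [-0.4, 1.17]] + [[0.37, 0.12],[-0.84, -0.28]]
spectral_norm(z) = 3.10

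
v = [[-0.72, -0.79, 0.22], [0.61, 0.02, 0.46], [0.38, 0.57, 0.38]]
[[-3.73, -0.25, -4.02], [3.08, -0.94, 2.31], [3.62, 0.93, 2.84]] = v@[[3.07, -2.23, 3.17],[2.62, 2.58, 2.4],[2.52, 0.81, 0.71]]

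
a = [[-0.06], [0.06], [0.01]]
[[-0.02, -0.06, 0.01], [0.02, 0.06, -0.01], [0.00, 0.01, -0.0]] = a @ [[0.26, 1.03, -0.19]]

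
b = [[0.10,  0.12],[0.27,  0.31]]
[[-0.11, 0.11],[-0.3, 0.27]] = b@[[-0.99, -0.12], [-0.12, 0.99]]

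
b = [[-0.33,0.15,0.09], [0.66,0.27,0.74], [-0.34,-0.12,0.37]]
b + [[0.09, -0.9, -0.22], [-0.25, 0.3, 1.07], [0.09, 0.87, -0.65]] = [[-0.24, -0.75, -0.13], [0.41, 0.57, 1.81], [-0.25, 0.75, -0.28]]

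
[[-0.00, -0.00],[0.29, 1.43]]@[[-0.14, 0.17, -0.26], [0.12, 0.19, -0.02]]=[[0.0, 0.0, 0.00], [0.13, 0.32, -0.1]]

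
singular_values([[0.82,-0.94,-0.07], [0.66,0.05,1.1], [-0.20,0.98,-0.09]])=[1.61, 1.21, 0.4]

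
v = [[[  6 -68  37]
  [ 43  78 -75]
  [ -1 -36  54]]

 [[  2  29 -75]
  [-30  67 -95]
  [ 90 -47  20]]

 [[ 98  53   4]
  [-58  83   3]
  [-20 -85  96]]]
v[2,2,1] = -85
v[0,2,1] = -36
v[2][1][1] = 83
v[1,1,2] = -95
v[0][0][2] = 37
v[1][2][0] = 90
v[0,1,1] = 78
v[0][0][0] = 6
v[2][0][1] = 53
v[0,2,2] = 54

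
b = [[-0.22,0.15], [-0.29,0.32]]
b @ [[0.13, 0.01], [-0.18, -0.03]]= [[-0.06, -0.01], [-0.1, -0.01]]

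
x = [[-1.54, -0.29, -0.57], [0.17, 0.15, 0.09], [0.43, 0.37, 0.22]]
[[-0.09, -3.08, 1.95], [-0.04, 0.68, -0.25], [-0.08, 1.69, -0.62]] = x@[[0.23, 0.8, -1.21], [-0.31, 2.46, -0.27], [-0.31, 1.99, -0.02]]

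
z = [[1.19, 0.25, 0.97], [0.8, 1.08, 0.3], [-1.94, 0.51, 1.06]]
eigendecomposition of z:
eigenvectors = [[(-0.08-0.52j), (-0.08+0.52j), (0.27+0j)], [(-0.34-0.12j), -0.34+0.12j, (0.94+0j)], [(0.77+0j), 0.77-0.00j, (-0.23+0j)]]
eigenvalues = [(1.05+1.24j), (1.05-1.24j), (1.23+0j)]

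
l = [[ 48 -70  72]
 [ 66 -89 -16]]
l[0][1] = -70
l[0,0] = 48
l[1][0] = 66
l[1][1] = -89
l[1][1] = -89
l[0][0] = 48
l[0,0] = 48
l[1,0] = 66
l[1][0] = 66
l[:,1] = [-70, -89]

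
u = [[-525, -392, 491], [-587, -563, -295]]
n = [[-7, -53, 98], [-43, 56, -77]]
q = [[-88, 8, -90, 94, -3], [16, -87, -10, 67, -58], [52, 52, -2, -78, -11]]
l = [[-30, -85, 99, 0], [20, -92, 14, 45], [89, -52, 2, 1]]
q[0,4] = -3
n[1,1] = 56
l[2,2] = 2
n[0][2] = 98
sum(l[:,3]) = 46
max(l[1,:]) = 45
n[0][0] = -7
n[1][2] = -77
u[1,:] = [-587, -563, -295]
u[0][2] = 491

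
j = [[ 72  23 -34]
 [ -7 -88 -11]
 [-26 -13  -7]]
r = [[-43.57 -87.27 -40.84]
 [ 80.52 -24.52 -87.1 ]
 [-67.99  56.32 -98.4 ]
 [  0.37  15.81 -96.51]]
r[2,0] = -67.99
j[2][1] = -13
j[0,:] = [72, 23, -34]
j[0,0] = 72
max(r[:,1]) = 56.32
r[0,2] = -40.84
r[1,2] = -87.1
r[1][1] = -24.52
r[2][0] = -67.99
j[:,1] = [23, -88, -13]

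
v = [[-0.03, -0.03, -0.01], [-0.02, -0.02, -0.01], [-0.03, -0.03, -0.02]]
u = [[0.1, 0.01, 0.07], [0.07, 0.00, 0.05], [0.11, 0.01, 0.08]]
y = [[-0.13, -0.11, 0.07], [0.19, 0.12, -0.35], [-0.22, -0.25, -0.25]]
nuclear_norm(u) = 0.21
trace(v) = -0.07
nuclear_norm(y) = 0.87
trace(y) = -0.26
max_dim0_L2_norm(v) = 0.05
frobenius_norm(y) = 0.62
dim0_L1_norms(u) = [0.28, 0.02, 0.2]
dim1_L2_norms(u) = [0.12, 0.09, 0.14]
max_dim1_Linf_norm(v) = 0.03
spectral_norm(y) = 0.44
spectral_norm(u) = 0.20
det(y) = 0.00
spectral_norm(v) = 0.07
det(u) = -0.00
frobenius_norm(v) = 0.07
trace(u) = 0.18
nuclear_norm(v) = 0.08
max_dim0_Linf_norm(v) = 0.03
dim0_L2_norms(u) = [0.16, 0.01, 0.12]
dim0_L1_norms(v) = [0.08, 0.08, 0.04]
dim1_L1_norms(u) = [0.18, 0.12, 0.2]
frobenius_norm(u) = 0.20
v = u @ y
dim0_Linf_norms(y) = [0.22, 0.25, 0.35]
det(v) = 0.00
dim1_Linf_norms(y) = [0.13, 0.35, 0.25]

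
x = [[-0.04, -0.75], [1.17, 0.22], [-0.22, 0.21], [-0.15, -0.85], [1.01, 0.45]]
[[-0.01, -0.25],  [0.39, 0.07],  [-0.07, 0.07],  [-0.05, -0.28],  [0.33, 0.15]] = x @ [[0.33, -0.00], [-0.00, 0.33]]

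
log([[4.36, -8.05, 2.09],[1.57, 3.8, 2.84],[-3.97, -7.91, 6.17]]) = [[1.84, -1.05, 0.53],[0.37, 1.91, 0.34],[-0.36, -1.42, 2.18]]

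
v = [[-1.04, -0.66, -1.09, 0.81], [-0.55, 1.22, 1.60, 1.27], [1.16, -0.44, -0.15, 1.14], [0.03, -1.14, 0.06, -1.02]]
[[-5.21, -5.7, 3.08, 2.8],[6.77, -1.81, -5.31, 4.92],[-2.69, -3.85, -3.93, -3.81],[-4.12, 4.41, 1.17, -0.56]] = v@[[0.16, 0.46, -1.76, -3.68], [4.29, -0.42, 0.44, -0.04], [1.54, 2.29, -2.79, 1.39], [-0.66, -3.71, -1.85, 0.57]]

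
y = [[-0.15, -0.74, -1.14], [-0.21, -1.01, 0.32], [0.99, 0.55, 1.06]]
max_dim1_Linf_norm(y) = 1.14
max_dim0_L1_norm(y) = 2.52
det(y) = -1.22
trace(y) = -0.10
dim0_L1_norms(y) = [1.35, 2.3, 2.52]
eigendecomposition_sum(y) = [[-0.04+0.59j, (-0.2-0.04j), (-0.57+0.37j)], [(0.02-0.14j), 0.05+0.01j, (0.14-0.08j)], [(0.45-0.24j), (0.07+0.17j), 0.54+0.25j]] + [[(-0.04-0.59j), -0.20+0.04j, -0.57-0.37j], [0.02+0.14j, 0.05-0.01j, (0.14+0.08j)], [0.45+0.24j, (0.07-0.17j), (0.54-0.25j)]] + [[(-0.08-0j), -0.33-0.00j, (0.01-0j)], [(-0.25-0j), -1.11-0.00j, 0.03-0.00j], [0.09+0.00j, 0.42+0.00j, -0.01+0.00j]]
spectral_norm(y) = 2.01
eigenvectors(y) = [[(-0.74+0j), (-0.74-0j), 0.27+0.00j], [0.18+0.01j, 0.18-0.01j, 0.90+0.00j], [(0.34+0.55j), 0.34-0.55j, (-0.34+0j)]]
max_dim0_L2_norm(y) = 1.59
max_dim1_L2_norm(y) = 1.55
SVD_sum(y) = [[-0.56, -0.69, -0.93], [-0.18, -0.22, -0.29], [0.65, 0.8, 1.08]] + [[0.00, 0.07, -0.06], [-0.01, -0.8, 0.60], [-0.00, -0.15, 0.12]] + [[0.41,-0.12,-0.16], [-0.03,0.01,0.01], [0.34,-0.1,-0.13]]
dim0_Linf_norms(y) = [0.99, 1.01, 1.14]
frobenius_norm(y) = 2.33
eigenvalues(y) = [(0.55+0.85j), (0.55-0.85j), (-1.19+0j)]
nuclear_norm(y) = 3.63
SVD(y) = [[0.64, -0.09, 0.76], [0.2, 0.98, -0.05], [-0.74, 0.19, 0.64]] @ diag([2.010919624843489, 1.0231823066206756, 0.5931274988041887]) @ [[-0.43,-0.54,-0.72], [-0.01,-0.8,0.6], [0.90,-0.27,-0.34]]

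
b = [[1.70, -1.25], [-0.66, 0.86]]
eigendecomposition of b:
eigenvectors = [[0.91,  0.66], [-0.42,  0.75]]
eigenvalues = [2.28, 0.28]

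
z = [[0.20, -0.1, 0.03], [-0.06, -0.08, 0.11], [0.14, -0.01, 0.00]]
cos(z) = [[0.97, 0.01, 0.00],[-0.00, 0.99, 0.01],[-0.01, 0.01, 1.00]]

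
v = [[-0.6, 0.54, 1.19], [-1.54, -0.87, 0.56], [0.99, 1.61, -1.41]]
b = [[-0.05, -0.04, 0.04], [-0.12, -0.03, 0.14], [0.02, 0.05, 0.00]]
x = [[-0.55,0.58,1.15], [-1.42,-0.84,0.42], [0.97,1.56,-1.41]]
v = x + b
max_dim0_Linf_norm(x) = 1.56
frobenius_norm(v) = 3.33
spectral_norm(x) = 2.83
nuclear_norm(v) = 5.03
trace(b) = -0.08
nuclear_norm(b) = 0.26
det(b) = 0.00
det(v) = -2.99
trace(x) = -2.80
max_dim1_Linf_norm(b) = 0.14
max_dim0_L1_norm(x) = 2.98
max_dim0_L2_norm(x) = 1.87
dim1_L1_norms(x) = [2.28, 2.68, 3.94]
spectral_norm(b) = 0.20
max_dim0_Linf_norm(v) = 1.61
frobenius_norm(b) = 0.21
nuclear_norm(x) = 4.88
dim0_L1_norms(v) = [3.13, 3.02, 3.16]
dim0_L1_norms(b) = [0.19, 0.12, 0.18]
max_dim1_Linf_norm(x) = 1.56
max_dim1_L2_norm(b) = 0.19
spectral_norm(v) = 2.97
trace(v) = -2.88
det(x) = -2.83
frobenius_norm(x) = 3.20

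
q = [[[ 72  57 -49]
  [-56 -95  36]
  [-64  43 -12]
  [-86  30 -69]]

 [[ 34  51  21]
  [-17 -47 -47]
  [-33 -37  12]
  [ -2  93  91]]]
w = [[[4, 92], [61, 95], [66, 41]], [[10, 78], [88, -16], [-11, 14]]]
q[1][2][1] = -37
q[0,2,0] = -64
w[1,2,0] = -11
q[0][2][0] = -64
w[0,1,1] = 95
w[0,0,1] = 92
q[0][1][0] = -56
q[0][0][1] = 57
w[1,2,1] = 14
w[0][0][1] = 92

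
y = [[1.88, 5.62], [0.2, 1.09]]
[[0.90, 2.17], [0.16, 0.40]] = y @ [[0.06, 0.14], [0.14, 0.34]]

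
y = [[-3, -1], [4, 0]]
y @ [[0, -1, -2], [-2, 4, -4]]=[[2, -1, 10], [0, -4, -8]]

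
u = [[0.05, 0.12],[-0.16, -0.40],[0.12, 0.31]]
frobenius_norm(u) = 0.56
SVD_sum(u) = [[0.05,0.12],[-0.16,-0.4],[0.12,0.31]] + [[0.0, -0.00], [-0.00, 0.0], [-0.00, 0.00]]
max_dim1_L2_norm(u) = 0.43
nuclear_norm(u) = 0.56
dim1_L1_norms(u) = [0.17, 0.56, 0.43]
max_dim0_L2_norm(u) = 0.52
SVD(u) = [[-0.23, -0.60], [0.77, 0.36], [-0.59, 0.71]] @ diag([0.5594514365955706, 0.003753677017578375]) @ [[-0.37, -0.93], [-0.93, 0.37]]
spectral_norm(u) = 0.56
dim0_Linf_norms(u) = [0.16, 0.4]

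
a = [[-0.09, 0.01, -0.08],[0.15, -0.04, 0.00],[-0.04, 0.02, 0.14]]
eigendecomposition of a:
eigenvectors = [[0.50, -0.2, -0.32], [-0.85, -0.98, -0.25], [0.14, 0.08, 0.91]]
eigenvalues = [-0.13, -0.01, 0.15]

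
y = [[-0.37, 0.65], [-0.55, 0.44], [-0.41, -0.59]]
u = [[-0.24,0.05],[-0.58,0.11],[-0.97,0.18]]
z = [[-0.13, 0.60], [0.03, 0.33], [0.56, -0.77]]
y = u + z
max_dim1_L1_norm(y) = 1.02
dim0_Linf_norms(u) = [0.97, 0.18]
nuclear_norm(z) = 1.43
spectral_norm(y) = 1.04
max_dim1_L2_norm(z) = 0.95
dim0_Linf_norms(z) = [0.56, 0.77]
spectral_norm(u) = 1.18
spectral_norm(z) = 1.15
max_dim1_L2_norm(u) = 0.99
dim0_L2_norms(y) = [0.78, 0.98]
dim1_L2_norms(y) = [0.75, 0.7, 0.72]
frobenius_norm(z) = 1.18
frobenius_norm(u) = 1.18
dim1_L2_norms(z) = [0.61, 0.33, 0.95]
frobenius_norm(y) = 1.25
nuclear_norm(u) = 1.18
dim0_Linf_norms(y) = [0.55, 0.65]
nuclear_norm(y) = 1.74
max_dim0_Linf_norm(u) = 0.97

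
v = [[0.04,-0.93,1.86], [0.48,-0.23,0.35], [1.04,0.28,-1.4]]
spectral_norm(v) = 2.59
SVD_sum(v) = [[-0.43, -0.72, 1.83], [-0.06, -0.11, 0.27], [0.34, 0.57, -1.45]] + [[0.48, -0.18, 0.04], [0.52, -0.19, 0.05], [0.71, -0.26, 0.06]] + [[-0.01, -0.03, -0.02],[0.02, 0.07, 0.03],[-0.01, -0.03, -0.01]]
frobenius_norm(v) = 2.80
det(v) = -0.26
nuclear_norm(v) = 3.75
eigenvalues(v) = [(-2.24+0j), (0.32+0.11j), (0.32-0.11j)]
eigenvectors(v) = [[(0.63+0j), -0.52-0.13j, (-0.52+0.13j)], [-0.01+0.00j, -0.72+0.00j, -0.72-0.00j], [(-0.78+0j), (-0.43-0.05j), (-0.43+0.05j)]]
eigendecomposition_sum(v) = [[(-0.54+0j), -0.44+0.00j, (1.38+0j)], [(0.01-0j), 0.01-0.00j, -0.03-0.00j], [(0.67-0j), 0.55-0.00j, -1.71-0.00j]] + [[0.29-0.46j,  -0.24+0.62j,  0.24-0.38j],[(0.23-0.7j),  (-0.12+0.9j),  (0.19-0.58j)],[(0.19-0.4j),  -0.13+0.53j,  0.15-0.33j]] + [[0.29+0.46j, -0.24-0.62j, 0.24+0.38j], [0.23+0.70j, (-0.12-0.9j), 0.19+0.58j], [0.19+0.40j, -0.13-0.53j, 0.15+0.33j]]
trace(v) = -1.59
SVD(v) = [[0.78, -0.48, -0.4], [0.11, -0.52, 0.85], [-0.62, -0.71, -0.35]] @ diag([2.5870975765239703, 1.0724129051834, 0.09357718920710353]) @ [[-0.21,-0.36,0.91], [-0.93,0.35,-0.09], [0.28,0.87,0.41]]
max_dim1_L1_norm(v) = 2.83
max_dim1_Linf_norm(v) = 1.86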